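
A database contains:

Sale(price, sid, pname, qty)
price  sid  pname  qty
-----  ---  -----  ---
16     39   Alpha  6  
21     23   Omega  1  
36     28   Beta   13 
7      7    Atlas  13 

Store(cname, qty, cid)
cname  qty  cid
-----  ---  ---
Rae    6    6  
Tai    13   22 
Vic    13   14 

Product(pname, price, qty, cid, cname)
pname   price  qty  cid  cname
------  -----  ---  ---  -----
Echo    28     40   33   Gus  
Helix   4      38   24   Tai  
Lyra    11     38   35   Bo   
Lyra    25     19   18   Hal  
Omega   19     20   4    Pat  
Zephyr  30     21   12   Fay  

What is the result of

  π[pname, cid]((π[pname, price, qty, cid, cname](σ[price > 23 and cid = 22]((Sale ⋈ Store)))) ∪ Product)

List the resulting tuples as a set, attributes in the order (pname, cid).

Sale ⋈ Store (natural join on qty): {(16, 39, Alpha, 6, Rae, 6), (36, 28, Beta, 13, Tai, 22), (36, 28, Beta, 13, Vic, 14), (7, 7, Atlas, 13, Tai, 22), (7, 7, Atlas, 13, Vic, 14)}
Filtering on price > 23 and cid = 22 leaves {(36, 28, Beta, 13, Tai, 22)}.
Keep only column(s) pname, price, qty, cid, cname: {(Beta, 36, 13, 22, Tai)}
Set union of the two operands is {(Beta, 36, 13, 22, Tai), (Echo, 28, 40, 33, Gus), (Helix, 4, 38, 24, Tai), (Lyra, 11, 38, 35, Bo), (Lyra, 25, 19, 18, Hal), (Omega, 19, 20, 4, Pat), (Zephyr, 30, 21, 12, Fay)}.
Keep only column(s) pname, cid: {(Beta, 22), (Echo, 33), (Helix, 24), (Lyra, 18), (Lyra, 35), (Omega, 4), (Zephyr, 12)}

{(Beta, 22), (Echo, 33), (Helix, 24), (Lyra, 18), (Lyra, 35), (Omega, 4), (Zephyr, 12)}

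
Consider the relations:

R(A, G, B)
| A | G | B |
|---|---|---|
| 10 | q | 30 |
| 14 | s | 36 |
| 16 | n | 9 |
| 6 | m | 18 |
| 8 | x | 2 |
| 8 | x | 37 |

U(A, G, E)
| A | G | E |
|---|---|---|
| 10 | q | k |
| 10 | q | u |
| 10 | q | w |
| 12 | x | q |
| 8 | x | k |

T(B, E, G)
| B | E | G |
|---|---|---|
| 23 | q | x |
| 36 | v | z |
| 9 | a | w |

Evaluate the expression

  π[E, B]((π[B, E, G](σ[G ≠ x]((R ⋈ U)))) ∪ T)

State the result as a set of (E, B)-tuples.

Natural join on A, G: {(10, q, 30, k), (10, q, 30, u), (10, q, 30, w), (8, x, 2, k), (8, x, 37, k)}
σ[G ≠ x]: keep tuples satisfying G ≠ x → {(10, q, 30, k), (10, q, 30, u), (10, q, 30, w)}
Projecting to B, E, G: {(30, k, q), (30, u, q), (30, w, q)}
Union: {(30, k, q), (30, u, q), (30, w, q)} with {(23, q, x), (36, v, z), (9, a, w)} → {(23, q, x), (30, k, q), (30, u, q), (30, w, q), (36, v, z), (9, a, w)}
Projecting to E, B: {(a, 9), (k, 30), (q, 23), (u, 30), (v, 36), (w, 30)}

{(a, 9), (k, 30), (q, 23), (u, 30), (v, 36), (w, 30)}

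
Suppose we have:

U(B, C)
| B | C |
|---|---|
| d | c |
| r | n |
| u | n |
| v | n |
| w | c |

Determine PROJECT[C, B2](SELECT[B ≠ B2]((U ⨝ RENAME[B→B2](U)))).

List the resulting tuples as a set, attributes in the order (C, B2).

ρ[B→B2]: schema becomes (B2, C); tuples unchanged.
Natural join on C: {(d, c, d), (d, c, w), (r, n, r), (r, n, u), (r, n, v), (u, n, r), (u, n, u), (u, n, v), (v, n, r), (v, n, u), (v, n, v), (w, c, d), (w, c, w)}
Apply σ_{B ≠ B2}; surviving tuples: {(d, c, w), (r, n, u), (r, n, v), (u, n, r), (u, n, v), (v, n, r), (v, n, u), (w, c, d)}
π_{C, B2} gives {(c, d), (c, w), (n, r), (n, u), (n, v)} (3 duplicate(s) eliminated).

{(c, d), (c, w), (n, r), (n, u), (n, v)}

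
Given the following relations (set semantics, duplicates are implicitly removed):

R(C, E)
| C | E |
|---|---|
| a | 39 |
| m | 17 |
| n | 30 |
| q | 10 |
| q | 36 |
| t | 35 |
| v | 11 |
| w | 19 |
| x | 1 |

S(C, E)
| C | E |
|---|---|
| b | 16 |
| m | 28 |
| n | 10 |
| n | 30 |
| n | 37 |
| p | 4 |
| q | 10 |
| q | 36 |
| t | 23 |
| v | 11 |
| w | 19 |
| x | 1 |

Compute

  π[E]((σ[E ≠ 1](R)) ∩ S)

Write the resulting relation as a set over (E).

{10, 11, 19, 30, 36}

Apply σ_{E ≠ 1}; surviving tuples: {(a, 39), (m, 17), (n, 30), (q, 10), (q, 36), (t, 35), (v, 11), (w, 19)}
Set intersection of the two operands is {(n, 30), (q, 10), (q, 36), (v, 11), (w, 19)}.
π[E]: project onto (E) → {10, 11, 19, 30, 36}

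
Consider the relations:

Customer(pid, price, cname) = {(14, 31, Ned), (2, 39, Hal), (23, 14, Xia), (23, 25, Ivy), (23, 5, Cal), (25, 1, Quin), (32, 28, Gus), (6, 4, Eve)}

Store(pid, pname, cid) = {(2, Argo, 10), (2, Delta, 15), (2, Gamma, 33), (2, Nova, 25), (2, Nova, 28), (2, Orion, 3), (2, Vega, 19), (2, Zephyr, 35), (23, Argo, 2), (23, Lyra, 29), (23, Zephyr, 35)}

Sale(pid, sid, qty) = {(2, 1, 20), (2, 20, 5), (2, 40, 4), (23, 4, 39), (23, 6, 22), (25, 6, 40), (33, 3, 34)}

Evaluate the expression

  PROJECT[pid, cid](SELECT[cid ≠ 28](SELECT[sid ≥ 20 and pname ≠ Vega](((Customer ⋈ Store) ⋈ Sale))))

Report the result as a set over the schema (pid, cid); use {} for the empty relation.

Joining Customer and Store on pid yields {(2, 39, Hal, Argo, 10), (2, 39, Hal, Delta, 15), (2, 39, Hal, Gamma, 33), (2, 39, Hal, Nova, 25), (2, 39, Hal, Nova, 28), (2, 39, Hal, Orion, 3), (2, 39, Hal, Vega, 19), (2, 39, Hal, Zephyr, 35), (23, 14, Xia, Argo, 2), (23, 14, Xia, Lyra, 29), (23, 14, Xia, Zephyr, 35), (23, 25, Ivy, Argo, 2), (23, 25, Ivy, Lyra, 29), (23, 25, Ivy, Zephyr, 35), (23, 5, Cal, Argo, 2), (23, 5, Cal, Lyra, 29), (23, 5, Cal, Zephyr, 35)}.
Joining (Customer ⋈ Store) and Sale on pid yields {(2, 39, Hal, Argo, 10, 1, 20), (2, 39, Hal, Argo, 10, 20, 5), (2, 39, Hal, Argo, 10, 40, 4), (2, 39, Hal, Delta, 15, 1, 20), (2, 39, Hal, Delta, 15, 20, 5), (2, 39, Hal, Delta, 15, 40, 4), (2, 39, Hal, Gamma, 33, 1, 20), (2, 39, Hal, Gamma, 33, 20, 5), (2, 39, Hal, Gamma, 33, 40, 4), (2, 39, Hal, Nova, 25, 1, 20), (2, 39, Hal, Nova, 25, 20, 5), (2, 39, Hal, Nova, 25, 40, 4), (2, 39, Hal, Nova, 28, 1, 20), (2, 39, Hal, Nova, 28, 20, 5), (2, 39, Hal, Nova, 28, 40, 4), (2, 39, Hal, Orion, 3, 1, 20), (2, 39, Hal, Orion, 3, 20, 5), (2, 39, Hal, Orion, 3, 40, 4), (2, 39, Hal, Vega, 19, 1, 20), (2, 39, Hal, Vega, 19, 20, 5), (2, 39, Hal, Vega, 19, 40, 4), (2, 39, Hal, Zephyr, 35, 1, 20), (2, 39, Hal, Zephyr, 35, 20, 5), (2, 39, Hal, Zephyr, 35, 40, 4), (23, 14, Xia, Argo, 2, 4, 39), (23, 14, Xia, Argo, 2, 6, 22), (23, 14, Xia, Lyra, 29, 4, 39), (23, 14, Xia, Lyra, 29, 6, 22), (23, 14, Xia, Zephyr, 35, 4, 39), (23, 14, Xia, Zephyr, 35, 6, 22), (23, 25, Ivy, Argo, 2, 4, 39), (23, 25, Ivy, Argo, 2, 6, 22), (23, 25, Ivy, Lyra, 29, 4, 39), (23, 25, Ivy, Lyra, 29, 6, 22), (23, 25, Ivy, Zephyr, 35, 4, 39), (23, 25, Ivy, Zephyr, 35, 6, 22), (23, 5, Cal, Argo, 2, 4, 39), (23, 5, Cal, Argo, 2, 6, 22), (23, 5, Cal, Lyra, 29, 4, 39), (23, 5, Cal, Lyra, 29, 6, 22), (23, 5, Cal, Zephyr, 35, 4, 39), (23, 5, Cal, Zephyr, 35, 6, 22)}.
σ[sid ≥ 20 and pname ≠ Vega]: keep tuples satisfying sid ≥ 20 and pname ≠ Vega → {(2, 39, Hal, Argo, 10, 20, 5), (2, 39, Hal, Argo, 10, 40, 4), (2, 39, Hal, Delta, 15, 20, 5), (2, 39, Hal, Delta, 15, 40, 4), (2, 39, Hal, Gamma, 33, 20, 5), (2, 39, Hal, Gamma, 33, 40, 4), (2, 39, Hal, Nova, 25, 20, 5), (2, 39, Hal, Nova, 25, 40, 4), (2, 39, Hal, Nova, 28, 20, 5), (2, 39, Hal, Nova, 28, 40, 4), (2, 39, Hal, Orion, 3, 20, 5), (2, 39, Hal, Orion, 3, 40, 4), (2, 39, Hal, Zephyr, 35, 20, 5), (2, 39, Hal, Zephyr, 35, 40, 4)}
σ[cid ≠ 28]: keep tuples satisfying cid ≠ 28 → {(2, 39, Hal, Argo, 10, 20, 5), (2, 39, Hal, Argo, 10, 40, 4), (2, 39, Hal, Delta, 15, 20, 5), (2, 39, Hal, Delta, 15, 40, 4), (2, 39, Hal, Gamma, 33, 20, 5), (2, 39, Hal, Gamma, 33, 40, 4), (2, 39, Hal, Nova, 25, 20, 5), (2, 39, Hal, Nova, 25, 40, 4), (2, 39, Hal, Orion, 3, 20, 5), (2, 39, Hal, Orion, 3, 40, 4), (2, 39, Hal, Zephyr, 35, 20, 5), (2, 39, Hal, Zephyr, 35, 40, 4)}
π_{pid, cid} gives {(2, 10), (2, 15), (2, 25), (2, 3), (2, 33), (2, 35)} (6 duplicate(s) eliminated).

{(2, 10), (2, 15), (2, 25), (2, 3), (2, 33), (2, 35)}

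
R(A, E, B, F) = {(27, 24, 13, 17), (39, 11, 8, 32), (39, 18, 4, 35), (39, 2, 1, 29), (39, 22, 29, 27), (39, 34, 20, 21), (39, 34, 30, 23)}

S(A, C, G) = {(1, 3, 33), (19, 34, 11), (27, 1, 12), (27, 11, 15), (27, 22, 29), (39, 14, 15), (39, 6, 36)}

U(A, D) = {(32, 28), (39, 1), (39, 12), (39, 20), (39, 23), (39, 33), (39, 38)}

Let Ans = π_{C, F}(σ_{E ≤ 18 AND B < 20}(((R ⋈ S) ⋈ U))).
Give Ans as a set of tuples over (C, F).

Joining R and S on A yields {(27, 24, 13, 17, 1, 12), (27, 24, 13, 17, 11, 15), (27, 24, 13, 17, 22, 29), (39, 11, 8, 32, 14, 15), (39, 11, 8, 32, 6, 36), (39, 18, 4, 35, 14, 15), (39, 18, 4, 35, 6, 36), (39, 2, 1, 29, 14, 15), (39, 2, 1, 29, 6, 36), (39, 22, 29, 27, 14, 15), (39, 22, 29, 27, 6, 36), (39, 34, 20, 21, 14, 15), (39, 34, 20, 21, 6, 36), (39, 34, 30, 23, 14, 15), (39, 34, 30, 23, 6, 36)}.
Joining (R ⋈ S) and U on A yields {(39, 11, 8, 32, 14, 15, 1), (39, 11, 8, 32, 14, 15, 12), (39, 11, 8, 32, 14, 15, 20), (39, 11, 8, 32, 14, 15, 23), (39, 11, 8, 32, 14, 15, 33), (39, 11, 8, 32, 14, 15, 38), (39, 11, 8, 32, 6, 36, 1), (39, 11, 8, 32, 6, 36, 12), (39, 11, 8, 32, 6, 36, 20), (39, 11, 8, 32, 6, 36, 23), (39, 11, 8, 32, 6, 36, 33), (39, 11, 8, 32, 6, 36, 38), (39, 18, 4, 35, 14, 15, 1), (39, 18, 4, 35, 14, 15, 12), (39, 18, 4, 35, 14, 15, 20), (39, 18, 4, 35, 14, 15, 23), (39, 18, 4, 35, 14, 15, 33), (39, 18, 4, 35, 14, 15, 38), (39, 18, 4, 35, 6, 36, 1), (39, 18, 4, 35, 6, 36, 12), (39, 18, 4, 35, 6, 36, 20), (39, 18, 4, 35, 6, 36, 23), (39, 18, 4, 35, 6, 36, 33), (39, 18, 4, 35, 6, 36, 38), (39, 2, 1, 29, 14, 15, 1), (39, 2, 1, 29, 14, 15, 12), (39, 2, 1, 29, 14, 15, 20), (39, 2, 1, 29, 14, 15, 23), (39, 2, 1, 29, 14, 15, 33), (39, 2, 1, 29, 14, 15, 38), (39, 2, 1, 29, 6, 36, 1), (39, 2, 1, 29, 6, 36, 12), (39, 2, 1, 29, 6, 36, 20), (39, 2, 1, 29, 6, 36, 23), (39, 2, 1, 29, 6, 36, 33), (39, 2, 1, 29, 6, 36, 38), (39, 22, 29, 27, 14, 15, 1), (39, 22, 29, 27, 14, 15, 12), (39, 22, 29, 27, 14, 15, 20), (39, 22, 29, 27, 14, 15, 23), (39, 22, 29, 27, 14, 15, 33), (39, 22, 29, 27, 14, 15, 38), (39, 22, 29, 27, 6, 36, 1), (39, 22, 29, 27, 6, 36, 12), (39, 22, 29, 27, 6, 36, 20), (39, 22, 29, 27, 6, 36, 23), (39, 22, 29, 27, 6, 36, 33), (39, 22, 29, 27, 6, 36, 38), (39, 34, 20, 21, 14, 15, 1), (39, 34, 20, 21, 14, 15, 12), (39, 34, 20, 21, 14, 15, 20), (39, 34, 20, 21, 14, 15, 23), (39, 34, 20, 21, 14, 15, 33), (39, 34, 20, 21, 14, 15, 38), (39, 34, 20, 21, 6, 36, 1), (39, 34, 20, 21, 6, 36, 12), (39, 34, 20, 21, 6, 36, 20), (39, 34, 20, 21, 6, 36, 23), (39, 34, 20, 21, 6, 36, 33), (39, 34, 20, 21, 6, 36, 38), (39, 34, 30, 23, 14, 15, 1), (39, 34, 30, 23, 14, 15, 12), (39, 34, 30, 23, 14, 15, 20), (39, 34, 30, 23, 14, 15, 23), (39, 34, 30, 23, 14, 15, 33), (39, 34, 30, 23, 14, 15, 38), (39, 34, 30, 23, 6, 36, 1), (39, 34, 30, 23, 6, 36, 12), (39, 34, 30, 23, 6, 36, 20), (39, 34, 30, 23, 6, 36, 23), (39, 34, 30, 23, 6, 36, 33), (39, 34, 30, 23, 6, 36, 38)}.
σ[E ≤ 18 AND B < 20]: keep tuples satisfying E ≤ 18 AND B < 20 → {(39, 11, 8, 32, 14, 15, 1), (39, 11, 8, 32, 14, 15, 12), (39, 11, 8, 32, 14, 15, 20), (39, 11, 8, 32, 14, 15, 23), (39, 11, 8, 32, 14, 15, 33), (39, 11, 8, 32, 14, 15, 38), (39, 11, 8, 32, 6, 36, 1), (39, 11, 8, 32, 6, 36, 12), (39, 11, 8, 32, 6, 36, 20), (39, 11, 8, 32, 6, 36, 23), (39, 11, 8, 32, 6, 36, 33), (39, 11, 8, 32, 6, 36, 38), (39, 18, 4, 35, 14, 15, 1), (39, 18, 4, 35, 14, 15, 12), (39, 18, 4, 35, 14, 15, 20), (39, 18, 4, 35, 14, 15, 23), (39, 18, 4, 35, 14, 15, 33), (39, 18, 4, 35, 14, 15, 38), (39, 18, 4, 35, 6, 36, 1), (39, 18, 4, 35, 6, 36, 12), (39, 18, 4, 35, 6, 36, 20), (39, 18, 4, 35, 6, 36, 23), (39, 18, 4, 35, 6, 36, 33), (39, 18, 4, 35, 6, 36, 38), (39, 2, 1, 29, 14, 15, 1), (39, 2, 1, 29, 14, 15, 12), (39, 2, 1, 29, 14, 15, 20), (39, 2, 1, 29, 14, 15, 23), (39, 2, 1, 29, 14, 15, 33), (39, 2, 1, 29, 14, 15, 38), (39, 2, 1, 29, 6, 36, 1), (39, 2, 1, 29, 6, 36, 12), (39, 2, 1, 29, 6, 36, 20), (39, 2, 1, 29, 6, 36, 23), (39, 2, 1, 29, 6, 36, 33), (39, 2, 1, 29, 6, 36, 38)}
π[C, F]: project onto (C, F) (30 duplicate(s) eliminated) → {(14, 29), (14, 32), (14, 35), (6, 29), (6, 32), (6, 35)}

{(14, 29), (14, 32), (14, 35), (6, 29), (6, 32), (6, 35)}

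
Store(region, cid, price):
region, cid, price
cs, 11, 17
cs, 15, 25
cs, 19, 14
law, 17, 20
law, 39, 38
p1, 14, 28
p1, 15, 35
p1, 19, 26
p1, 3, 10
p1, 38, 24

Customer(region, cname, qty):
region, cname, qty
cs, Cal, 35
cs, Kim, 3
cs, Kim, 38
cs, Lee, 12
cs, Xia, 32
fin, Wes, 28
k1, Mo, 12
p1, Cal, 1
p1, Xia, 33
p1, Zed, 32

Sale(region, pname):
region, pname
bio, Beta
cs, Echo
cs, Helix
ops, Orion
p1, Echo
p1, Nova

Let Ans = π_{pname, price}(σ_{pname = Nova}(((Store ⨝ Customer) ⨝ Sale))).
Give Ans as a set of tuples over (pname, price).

Joining Store and Customer on region yields {(cs, 11, 17, Cal, 35), (cs, 11, 17, Kim, 3), (cs, 11, 17, Kim, 38), (cs, 11, 17, Lee, 12), (cs, 11, 17, Xia, 32), (cs, 15, 25, Cal, 35), (cs, 15, 25, Kim, 3), (cs, 15, 25, Kim, 38), (cs, 15, 25, Lee, 12), (cs, 15, 25, Xia, 32), (cs, 19, 14, Cal, 35), (cs, 19, 14, Kim, 3), (cs, 19, 14, Kim, 38), (cs, 19, 14, Lee, 12), (cs, 19, 14, Xia, 32), (p1, 14, 28, Cal, 1), (p1, 14, 28, Xia, 33), (p1, 14, 28, Zed, 32), (p1, 15, 35, Cal, 1), (p1, 15, 35, Xia, 33), (p1, 15, 35, Zed, 32), (p1, 19, 26, Cal, 1), (p1, 19, 26, Xia, 33), (p1, 19, 26, Zed, 32), (p1, 3, 10, Cal, 1), (p1, 3, 10, Xia, 33), (p1, 3, 10, Zed, 32), (p1, 38, 24, Cal, 1), (p1, 38, 24, Xia, 33), (p1, 38, 24, Zed, 32)}.
Joining (Store ⨝ Customer) and Sale on region yields {(cs, 11, 17, Cal, 35, Echo), (cs, 11, 17, Cal, 35, Helix), (cs, 11, 17, Kim, 3, Echo), (cs, 11, 17, Kim, 3, Helix), (cs, 11, 17, Kim, 38, Echo), (cs, 11, 17, Kim, 38, Helix), (cs, 11, 17, Lee, 12, Echo), (cs, 11, 17, Lee, 12, Helix), (cs, 11, 17, Xia, 32, Echo), (cs, 11, 17, Xia, 32, Helix), (cs, 15, 25, Cal, 35, Echo), (cs, 15, 25, Cal, 35, Helix), (cs, 15, 25, Kim, 3, Echo), (cs, 15, 25, Kim, 3, Helix), (cs, 15, 25, Kim, 38, Echo), (cs, 15, 25, Kim, 38, Helix), (cs, 15, 25, Lee, 12, Echo), (cs, 15, 25, Lee, 12, Helix), (cs, 15, 25, Xia, 32, Echo), (cs, 15, 25, Xia, 32, Helix), (cs, 19, 14, Cal, 35, Echo), (cs, 19, 14, Cal, 35, Helix), (cs, 19, 14, Kim, 3, Echo), (cs, 19, 14, Kim, 3, Helix), (cs, 19, 14, Kim, 38, Echo), (cs, 19, 14, Kim, 38, Helix), (cs, 19, 14, Lee, 12, Echo), (cs, 19, 14, Lee, 12, Helix), (cs, 19, 14, Xia, 32, Echo), (cs, 19, 14, Xia, 32, Helix), (p1, 14, 28, Cal, 1, Echo), (p1, 14, 28, Cal, 1, Nova), (p1, 14, 28, Xia, 33, Echo), (p1, 14, 28, Xia, 33, Nova), (p1, 14, 28, Zed, 32, Echo), (p1, 14, 28, Zed, 32, Nova), (p1, 15, 35, Cal, 1, Echo), (p1, 15, 35, Cal, 1, Nova), (p1, 15, 35, Xia, 33, Echo), (p1, 15, 35, Xia, 33, Nova), (p1, 15, 35, Zed, 32, Echo), (p1, 15, 35, Zed, 32, Nova), (p1, 19, 26, Cal, 1, Echo), (p1, 19, 26, Cal, 1, Nova), (p1, 19, 26, Xia, 33, Echo), (p1, 19, 26, Xia, 33, Nova), (p1, 19, 26, Zed, 32, Echo), (p1, 19, 26, Zed, 32, Nova), (p1, 3, 10, Cal, 1, Echo), (p1, 3, 10, Cal, 1, Nova), (p1, 3, 10, Xia, 33, Echo), (p1, 3, 10, Xia, 33, Nova), (p1, 3, 10, Zed, 32, Echo), (p1, 3, 10, Zed, 32, Nova), (p1, 38, 24, Cal, 1, Echo), (p1, 38, 24, Cal, 1, Nova), (p1, 38, 24, Xia, 33, Echo), (p1, 38, 24, Xia, 33, Nova), (p1, 38, 24, Zed, 32, Echo), (p1, 38, 24, Zed, 32, Nova)}.
σ[pname = Nova]: keep tuples satisfying pname = Nova → {(p1, 14, 28, Cal, 1, Nova), (p1, 14, 28, Xia, 33, Nova), (p1, 14, 28, Zed, 32, Nova), (p1, 15, 35, Cal, 1, Nova), (p1, 15, 35, Xia, 33, Nova), (p1, 15, 35, Zed, 32, Nova), (p1, 19, 26, Cal, 1, Nova), (p1, 19, 26, Xia, 33, Nova), (p1, 19, 26, Zed, 32, Nova), (p1, 3, 10, Cal, 1, Nova), (p1, 3, 10, Xia, 33, Nova), (p1, 3, 10, Zed, 32, Nova), (p1, 38, 24, Cal, 1, Nova), (p1, 38, 24, Xia, 33, Nova), (p1, 38, 24, Zed, 32, Nova)}
π_{pname, price} gives {(Nova, 10), (Nova, 24), (Nova, 26), (Nova, 28), (Nova, 35)} (10 duplicate(s) eliminated).

{(Nova, 10), (Nova, 24), (Nova, 26), (Nova, 28), (Nova, 35)}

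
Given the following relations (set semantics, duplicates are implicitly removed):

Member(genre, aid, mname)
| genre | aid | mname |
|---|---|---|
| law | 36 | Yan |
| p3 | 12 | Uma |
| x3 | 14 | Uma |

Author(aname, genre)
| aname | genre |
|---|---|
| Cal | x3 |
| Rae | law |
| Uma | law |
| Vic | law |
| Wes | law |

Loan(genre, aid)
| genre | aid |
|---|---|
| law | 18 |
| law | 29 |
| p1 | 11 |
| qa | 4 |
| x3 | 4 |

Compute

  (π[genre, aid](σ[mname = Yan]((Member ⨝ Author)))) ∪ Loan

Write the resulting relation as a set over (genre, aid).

{(law, 18), (law, 29), (law, 36), (p1, 11), (qa, 4), (x3, 4)}

Member ⋈ Author (natural join on genre): {(law, 36, Yan, Rae), (law, 36, Yan, Uma), (law, 36, Yan, Vic), (law, 36, Yan, Wes), (x3, 14, Uma, Cal)}
Selection mname = Yan: {(law, 36, Yan, Rae), (law, 36, Yan, Uma), (law, 36, Yan, Vic), (law, 36, Yan, Wes)}
Projecting to genre, aid (3 duplicate(s) eliminated): {(law, 36)}
Set union of the two operands is {(law, 18), (law, 29), (law, 36), (p1, 11), (qa, 4), (x3, 4)}.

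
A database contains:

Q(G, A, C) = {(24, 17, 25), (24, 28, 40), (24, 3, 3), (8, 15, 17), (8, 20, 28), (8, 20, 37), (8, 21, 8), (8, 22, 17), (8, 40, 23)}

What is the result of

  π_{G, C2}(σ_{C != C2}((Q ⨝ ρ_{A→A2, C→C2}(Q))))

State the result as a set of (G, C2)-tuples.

ρ[A→A2, C→C2]: schema becomes (G, A2, C2); tuples unchanged.
Joining Q and ρ_{A→A2, C→C2}(Q) on G yields {(24, 17, 25, 17, 25), (24, 17, 25, 28, 40), (24, 17, 25, 3, 3), (24, 28, 40, 17, 25), (24, 28, 40, 28, 40), (24, 28, 40, 3, 3), (24, 3, 3, 17, 25), (24, 3, 3, 28, 40), (24, 3, 3, 3, 3), (8, 15, 17, 15, 17), (8, 15, 17, 20, 28), (8, 15, 17, 20, 37), (8, 15, 17, 21, 8), (8, 15, 17, 22, 17), (8, 15, 17, 40, 23), (8, 20, 28, 15, 17), (8, 20, 28, 20, 28), (8, 20, 28, 20, 37), (8, 20, 28, 21, 8), (8, 20, 28, 22, 17), (8, 20, 28, 40, 23), (8, 20, 37, 15, 17), (8, 20, 37, 20, 28), (8, 20, 37, 20, 37), (8, 20, 37, 21, 8), (8, 20, 37, 22, 17), (8, 20, 37, 40, 23), (8, 21, 8, 15, 17), (8, 21, 8, 20, 28), (8, 21, 8, 20, 37), (8, 21, 8, 21, 8), (8, 21, 8, 22, 17), (8, 21, 8, 40, 23), (8, 22, 17, 15, 17), (8, 22, 17, 20, 28), (8, 22, 17, 20, 37), (8, 22, 17, 21, 8), (8, 22, 17, 22, 17), (8, 22, 17, 40, 23), (8, 40, 23, 15, 17), (8, 40, 23, 20, 28), (8, 40, 23, 20, 37), (8, 40, 23, 21, 8), (8, 40, 23, 22, 17), (8, 40, 23, 40, 23)}.
Filtering on C != C2 leaves {(24, 17, 25, 28, 40), (24, 17, 25, 3, 3), (24, 28, 40, 17, 25), (24, 28, 40, 3, 3), (24, 3, 3, 17, 25), (24, 3, 3, 28, 40), (8, 15, 17, 20, 28), (8, 15, 17, 20, 37), (8, 15, 17, 21, 8), (8, 15, 17, 40, 23), (8, 20, 28, 15, 17), (8, 20, 28, 20, 37), (8, 20, 28, 21, 8), (8, 20, 28, 22, 17), (8, 20, 28, 40, 23), (8, 20, 37, 15, 17), (8, 20, 37, 20, 28), (8, 20, 37, 21, 8), (8, 20, 37, 22, 17), (8, 20, 37, 40, 23), (8, 21, 8, 15, 17), (8, 21, 8, 20, 28), (8, 21, 8, 20, 37), (8, 21, 8, 22, 17), (8, 21, 8, 40, 23), (8, 22, 17, 20, 28), (8, 22, 17, 20, 37), (8, 22, 17, 21, 8), (8, 22, 17, 40, 23), (8, 40, 23, 15, 17), (8, 40, 23, 20, 28), (8, 40, 23, 20, 37), (8, 40, 23, 21, 8), (8, 40, 23, 22, 17)}.
π_{G, C2} gives {(24, 25), (24, 3), (24, 40), (8, 17), (8, 23), (8, 28), (8, 37), (8, 8)} (26 duplicate(s) eliminated).

{(24, 25), (24, 3), (24, 40), (8, 17), (8, 23), (8, 28), (8, 37), (8, 8)}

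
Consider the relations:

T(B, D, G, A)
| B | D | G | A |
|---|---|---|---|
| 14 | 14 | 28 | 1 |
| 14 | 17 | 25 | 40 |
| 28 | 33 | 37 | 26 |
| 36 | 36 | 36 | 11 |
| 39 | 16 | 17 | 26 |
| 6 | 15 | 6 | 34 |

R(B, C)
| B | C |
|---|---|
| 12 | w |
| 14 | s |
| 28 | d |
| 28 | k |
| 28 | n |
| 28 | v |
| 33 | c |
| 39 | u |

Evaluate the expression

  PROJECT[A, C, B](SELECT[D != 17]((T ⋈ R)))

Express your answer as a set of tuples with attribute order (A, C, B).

Natural join on B: {(14, 14, 28, 1, s), (14, 17, 25, 40, s), (28, 33, 37, 26, d), (28, 33, 37, 26, k), (28, 33, 37, 26, n), (28, 33, 37, 26, v), (39, 16, 17, 26, u)}
Filtering on D != 17 leaves {(14, 14, 28, 1, s), (28, 33, 37, 26, d), (28, 33, 37, 26, k), (28, 33, 37, 26, n), (28, 33, 37, 26, v), (39, 16, 17, 26, u)}.
π_{A, C, B} gives {(1, s, 14), (26, d, 28), (26, k, 28), (26, n, 28), (26, u, 39), (26, v, 28)}.

{(1, s, 14), (26, d, 28), (26, k, 28), (26, n, 28), (26, u, 39), (26, v, 28)}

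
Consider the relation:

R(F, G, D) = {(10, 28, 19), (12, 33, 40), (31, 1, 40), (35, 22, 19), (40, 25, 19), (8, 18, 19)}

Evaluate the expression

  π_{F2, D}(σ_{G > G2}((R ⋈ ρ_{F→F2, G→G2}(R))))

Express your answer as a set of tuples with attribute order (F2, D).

{(31, 40), (35, 19), (40, 19), (8, 19)}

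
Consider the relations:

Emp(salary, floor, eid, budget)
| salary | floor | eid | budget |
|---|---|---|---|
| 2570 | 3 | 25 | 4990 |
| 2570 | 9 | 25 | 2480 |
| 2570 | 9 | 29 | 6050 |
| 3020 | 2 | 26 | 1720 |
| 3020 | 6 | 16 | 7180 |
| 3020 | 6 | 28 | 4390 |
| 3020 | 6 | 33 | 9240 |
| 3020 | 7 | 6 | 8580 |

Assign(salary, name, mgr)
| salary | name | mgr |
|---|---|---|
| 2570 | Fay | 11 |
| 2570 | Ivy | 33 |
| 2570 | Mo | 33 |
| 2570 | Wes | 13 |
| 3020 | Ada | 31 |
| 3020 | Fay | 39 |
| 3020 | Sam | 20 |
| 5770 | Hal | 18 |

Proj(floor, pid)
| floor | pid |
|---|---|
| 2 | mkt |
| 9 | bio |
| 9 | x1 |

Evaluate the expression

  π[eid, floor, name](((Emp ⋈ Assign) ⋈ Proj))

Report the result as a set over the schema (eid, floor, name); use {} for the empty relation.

Natural join on salary: {(2570, 3, 25, 4990, Fay, 11), (2570, 3, 25, 4990, Ivy, 33), (2570, 3, 25, 4990, Mo, 33), (2570, 3, 25, 4990, Wes, 13), (2570, 9, 25, 2480, Fay, 11), (2570, 9, 25, 2480, Ivy, 33), (2570, 9, 25, 2480, Mo, 33), (2570, 9, 25, 2480, Wes, 13), (2570, 9, 29, 6050, Fay, 11), (2570, 9, 29, 6050, Ivy, 33), (2570, 9, 29, 6050, Mo, 33), (2570, 9, 29, 6050, Wes, 13), (3020, 2, 26, 1720, Ada, 31), (3020, 2, 26, 1720, Fay, 39), (3020, 2, 26, 1720, Sam, 20), (3020, 6, 16, 7180, Ada, 31), (3020, 6, 16, 7180, Fay, 39), (3020, 6, 16, 7180, Sam, 20), (3020, 6, 28, 4390, Ada, 31), (3020, 6, 28, 4390, Fay, 39), (3020, 6, 28, 4390, Sam, 20), (3020, 6, 33, 9240, Ada, 31), (3020, 6, 33, 9240, Fay, 39), (3020, 6, 33, 9240, Sam, 20), (3020, 7, 6, 8580, Ada, 31), (3020, 7, 6, 8580, Fay, 39), (3020, 7, 6, 8580, Sam, 20)}
Natural join on floor: {(2570, 9, 25, 2480, Fay, 11, bio), (2570, 9, 25, 2480, Fay, 11, x1), (2570, 9, 25, 2480, Ivy, 33, bio), (2570, 9, 25, 2480, Ivy, 33, x1), (2570, 9, 25, 2480, Mo, 33, bio), (2570, 9, 25, 2480, Mo, 33, x1), (2570, 9, 25, 2480, Wes, 13, bio), (2570, 9, 25, 2480, Wes, 13, x1), (2570, 9, 29, 6050, Fay, 11, bio), (2570, 9, 29, 6050, Fay, 11, x1), (2570, 9, 29, 6050, Ivy, 33, bio), (2570, 9, 29, 6050, Ivy, 33, x1), (2570, 9, 29, 6050, Mo, 33, bio), (2570, 9, 29, 6050, Mo, 33, x1), (2570, 9, 29, 6050, Wes, 13, bio), (2570, 9, 29, 6050, Wes, 13, x1), (3020, 2, 26, 1720, Ada, 31, mkt), (3020, 2, 26, 1720, Fay, 39, mkt), (3020, 2, 26, 1720, Sam, 20, mkt)}
Projecting to eid, floor, name (8 duplicate(s) eliminated): {(25, 9, Fay), (25, 9, Ivy), (25, 9, Mo), (25, 9, Wes), (26, 2, Ada), (26, 2, Fay), (26, 2, Sam), (29, 9, Fay), (29, 9, Ivy), (29, 9, Mo), (29, 9, Wes)}

{(25, 9, Fay), (25, 9, Ivy), (25, 9, Mo), (25, 9, Wes), (26, 2, Ada), (26, 2, Fay), (26, 2, Sam), (29, 9, Fay), (29, 9, Ivy), (29, 9, Mo), (29, 9, Wes)}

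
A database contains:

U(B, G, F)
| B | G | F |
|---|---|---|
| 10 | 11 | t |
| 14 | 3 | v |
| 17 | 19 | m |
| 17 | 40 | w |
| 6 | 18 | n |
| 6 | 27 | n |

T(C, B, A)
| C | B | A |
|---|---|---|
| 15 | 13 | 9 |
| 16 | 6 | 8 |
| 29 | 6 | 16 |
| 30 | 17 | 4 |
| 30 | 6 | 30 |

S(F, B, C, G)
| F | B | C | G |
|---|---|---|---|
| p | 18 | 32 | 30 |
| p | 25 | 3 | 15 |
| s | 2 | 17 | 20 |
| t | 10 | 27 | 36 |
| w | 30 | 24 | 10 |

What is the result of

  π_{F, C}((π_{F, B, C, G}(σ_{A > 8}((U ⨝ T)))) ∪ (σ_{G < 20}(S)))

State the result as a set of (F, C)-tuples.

{(n, 29), (n, 30), (p, 3), (w, 24)}

U ⋈ T (natural join on B): {(17, 19, m, 30, 4), (17, 40, w, 30, 4), (6, 18, n, 16, 8), (6, 18, n, 29, 16), (6, 18, n, 30, 30), (6, 27, n, 16, 8), (6, 27, n, 29, 16), (6, 27, n, 30, 30)}
σ[A > 8]: keep tuples satisfying A > 8 → {(6, 18, n, 29, 16), (6, 18, n, 30, 30), (6, 27, n, 29, 16), (6, 27, n, 30, 30)}
Projecting to F, B, C, G: {(n, 6, 29, 18), (n, 6, 29, 27), (n, 6, 30, 18), (n, 6, 30, 27)}
σ[G < 20]: keep tuples satisfying G < 20 → {(p, 25, 3, 15), (w, 30, 24, 10)}
Set union of the two operands is {(n, 6, 29, 18), (n, 6, 29, 27), (n, 6, 30, 18), (n, 6, 30, 27), (p, 25, 3, 15), (w, 30, 24, 10)}.
Projecting to F, C (2 duplicate(s) eliminated): {(n, 29), (n, 30), (p, 3), (w, 24)}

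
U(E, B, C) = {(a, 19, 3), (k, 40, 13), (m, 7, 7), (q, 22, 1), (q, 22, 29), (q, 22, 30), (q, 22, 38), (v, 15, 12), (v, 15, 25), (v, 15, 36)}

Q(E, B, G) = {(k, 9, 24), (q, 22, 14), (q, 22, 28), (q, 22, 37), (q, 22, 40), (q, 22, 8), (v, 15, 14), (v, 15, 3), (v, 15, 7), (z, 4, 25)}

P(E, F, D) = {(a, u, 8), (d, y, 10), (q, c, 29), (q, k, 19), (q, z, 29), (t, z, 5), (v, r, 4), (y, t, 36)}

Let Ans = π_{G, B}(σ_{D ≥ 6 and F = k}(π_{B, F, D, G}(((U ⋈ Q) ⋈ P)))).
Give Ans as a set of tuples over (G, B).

{(14, 22), (28, 22), (37, 22), (40, 22), (8, 22)}

Joining U and Q on E, B yields {(q, 22, 1, 14), (q, 22, 1, 28), (q, 22, 1, 37), (q, 22, 1, 40), (q, 22, 1, 8), (q, 22, 29, 14), (q, 22, 29, 28), (q, 22, 29, 37), (q, 22, 29, 40), (q, 22, 29, 8), (q, 22, 30, 14), (q, 22, 30, 28), (q, 22, 30, 37), (q, 22, 30, 40), (q, 22, 30, 8), (q, 22, 38, 14), (q, 22, 38, 28), (q, 22, 38, 37), (q, 22, 38, 40), (q, 22, 38, 8), (v, 15, 12, 14), (v, 15, 12, 3), (v, 15, 12, 7), (v, 15, 25, 14), (v, 15, 25, 3), (v, 15, 25, 7), (v, 15, 36, 14), (v, 15, 36, 3), (v, 15, 36, 7)}.
Joining (U ⋈ Q) and P on E yields {(q, 22, 1, 14, c, 29), (q, 22, 1, 14, k, 19), (q, 22, 1, 14, z, 29), (q, 22, 1, 28, c, 29), (q, 22, 1, 28, k, 19), (q, 22, 1, 28, z, 29), (q, 22, 1, 37, c, 29), (q, 22, 1, 37, k, 19), (q, 22, 1, 37, z, 29), (q, 22, 1, 40, c, 29), (q, 22, 1, 40, k, 19), (q, 22, 1, 40, z, 29), (q, 22, 1, 8, c, 29), (q, 22, 1, 8, k, 19), (q, 22, 1, 8, z, 29), (q, 22, 29, 14, c, 29), (q, 22, 29, 14, k, 19), (q, 22, 29, 14, z, 29), (q, 22, 29, 28, c, 29), (q, 22, 29, 28, k, 19), (q, 22, 29, 28, z, 29), (q, 22, 29, 37, c, 29), (q, 22, 29, 37, k, 19), (q, 22, 29, 37, z, 29), (q, 22, 29, 40, c, 29), (q, 22, 29, 40, k, 19), (q, 22, 29, 40, z, 29), (q, 22, 29, 8, c, 29), (q, 22, 29, 8, k, 19), (q, 22, 29, 8, z, 29), (q, 22, 30, 14, c, 29), (q, 22, 30, 14, k, 19), (q, 22, 30, 14, z, 29), (q, 22, 30, 28, c, 29), (q, 22, 30, 28, k, 19), (q, 22, 30, 28, z, 29), (q, 22, 30, 37, c, 29), (q, 22, 30, 37, k, 19), (q, 22, 30, 37, z, 29), (q, 22, 30, 40, c, 29), (q, 22, 30, 40, k, 19), (q, 22, 30, 40, z, 29), (q, 22, 30, 8, c, 29), (q, 22, 30, 8, k, 19), (q, 22, 30, 8, z, 29), (q, 22, 38, 14, c, 29), (q, 22, 38, 14, k, 19), (q, 22, 38, 14, z, 29), (q, 22, 38, 28, c, 29), (q, 22, 38, 28, k, 19), (q, 22, 38, 28, z, 29), (q, 22, 38, 37, c, 29), (q, 22, 38, 37, k, 19), (q, 22, 38, 37, z, 29), (q, 22, 38, 40, c, 29), (q, 22, 38, 40, k, 19), (q, 22, 38, 40, z, 29), (q, 22, 38, 8, c, 29), (q, 22, 38, 8, k, 19), (q, 22, 38, 8, z, 29), (v, 15, 12, 14, r, 4), (v, 15, 12, 3, r, 4), (v, 15, 12, 7, r, 4), (v, 15, 25, 14, r, 4), (v, 15, 25, 3, r, 4), (v, 15, 25, 7, r, 4), (v, 15, 36, 14, r, 4), (v, 15, 36, 3, r, 4), (v, 15, 36, 7, r, 4)}.
Projecting to B, F, D, G (51 duplicate(s) eliminated): {(15, r, 4, 14), (15, r, 4, 3), (15, r, 4, 7), (22, c, 29, 14), (22, c, 29, 28), (22, c, 29, 37), (22, c, 29, 40), (22, c, 29, 8), (22, k, 19, 14), (22, k, 19, 28), (22, k, 19, 37), (22, k, 19, 40), (22, k, 19, 8), (22, z, 29, 14), (22, z, 29, 28), (22, z, 29, 37), (22, z, 29, 40), (22, z, 29, 8)}
Selection D ≥ 6 and F = k: {(22, k, 19, 14), (22, k, 19, 28), (22, k, 19, 37), (22, k, 19, 40), (22, k, 19, 8)}
Projecting to G, B: {(14, 22), (28, 22), (37, 22), (40, 22), (8, 22)}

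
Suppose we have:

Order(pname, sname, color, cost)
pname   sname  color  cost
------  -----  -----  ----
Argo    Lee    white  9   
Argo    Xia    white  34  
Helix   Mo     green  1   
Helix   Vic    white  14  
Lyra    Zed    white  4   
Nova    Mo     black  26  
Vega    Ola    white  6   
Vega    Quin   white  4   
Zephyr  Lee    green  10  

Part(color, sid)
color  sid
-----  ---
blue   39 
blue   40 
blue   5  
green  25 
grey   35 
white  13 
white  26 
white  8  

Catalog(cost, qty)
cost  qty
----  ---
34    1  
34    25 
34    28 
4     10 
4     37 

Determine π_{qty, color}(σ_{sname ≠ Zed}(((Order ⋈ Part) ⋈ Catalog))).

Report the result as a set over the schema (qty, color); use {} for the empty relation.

{(1, white), (10, white), (25, white), (28, white), (37, white)}

Joining Order and Part on color yields {(Argo, Lee, white, 9, 13), (Argo, Lee, white, 9, 26), (Argo, Lee, white, 9, 8), (Argo, Xia, white, 34, 13), (Argo, Xia, white, 34, 26), (Argo, Xia, white, 34, 8), (Helix, Mo, green, 1, 25), (Helix, Vic, white, 14, 13), (Helix, Vic, white, 14, 26), (Helix, Vic, white, 14, 8), (Lyra, Zed, white, 4, 13), (Lyra, Zed, white, 4, 26), (Lyra, Zed, white, 4, 8), (Vega, Ola, white, 6, 13), (Vega, Ola, white, 6, 26), (Vega, Ola, white, 6, 8), (Vega, Quin, white, 4, 13), (Vega, Quin, white, 4, 26), (Vega, Quin, white, 4, 8), (Zephyr, Lee, green, 10, 25)}.
Joining (Order ⋈ Part) and Catalog on cost yields {(Argo, Xia, white, 34, 13, 1), (Argo, Xia, white, 34, 13, 25), (Argo, Xia, white, 34, 13, 28), (Argo, Xia, white, 34, 26, 1), (Argo, Xia, white, 34, 26, 25), (Argo, Xia, white, 34, 26, 28), (Argo, Xia, white, 34, 8, 1), (Argo, Xia, white, 34, 8, 25), (Argo, Xia, white, 34, 8, 28), (Lyra, Zed, white, 4, 13, 10), (Lyra, Zed, white, 4, 13, 37), (Lyra, Zed, white, 4, 26, 10), (Lyra, Zed, white, 4, 26, 37), (Lyra, Zed, white, 4, 8, 10), (Lyra, Zed, white, 4, 8, 37), (Vega, Quin, white, 4, 13, 10), (Vega, Quin, white, 4, 13, 37), (Vega, Quin, white, 4, 26, 10), (Vega, Quin, white, 4, 26, 37), (Vega, Quin, white, 4, 8, 10), (Vega, Quin, white, 4, 8, 37)}.
Selection sname ≠ Zed: {(Argo, Xia, white, 34, 13, 1), (Argo, Xia, white, 34, 13, 25), (Argo, Xia, white, 34, 13, 28), (Argo, Xia, white, 34, 26, 1), (Argo, Xia, white, 34, 26, 25), (Argo, Xia, white, 34, 26, 28), (Argo, Xia, white, 34, 8, 1), (Argo, Xia, white, 34, 8, 25), (Argo, Xia, white, 34, 8, 28), (Vega, Quin, white, 4, 13, 10), (Vega, Quin, white, 4, 13, 37), (Vega, Quin, white, 4, 26, 10), (Vega, Quin, white, 4, 26, 37), (Vega, Quin, white, 4, 8, 10), (Vega, Quin, white, 4, 8, 37)}
π_{qty, color} gives {(1, white), (10, white), (25, white), (28, white), (37, white)} (10 duplicate(s) eliminated).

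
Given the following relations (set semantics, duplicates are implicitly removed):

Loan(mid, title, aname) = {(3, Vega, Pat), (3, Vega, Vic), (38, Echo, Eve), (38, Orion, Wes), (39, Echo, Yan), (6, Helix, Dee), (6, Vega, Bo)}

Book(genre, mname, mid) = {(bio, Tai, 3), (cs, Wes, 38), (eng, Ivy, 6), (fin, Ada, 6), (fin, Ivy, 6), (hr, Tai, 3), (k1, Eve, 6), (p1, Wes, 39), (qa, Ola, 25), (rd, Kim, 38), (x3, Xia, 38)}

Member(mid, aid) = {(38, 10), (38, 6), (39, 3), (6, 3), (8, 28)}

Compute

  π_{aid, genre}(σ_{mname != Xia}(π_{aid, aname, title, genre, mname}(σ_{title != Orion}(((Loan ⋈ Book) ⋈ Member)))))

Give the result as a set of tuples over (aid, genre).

Loan ⋈ Book (natural join on mid): {(3, Vega, Pat, bio, Tai), (3, Vega, Pat, hr, Tai), (3, Vega, Vic, bio, Tai), (3, Vega, Vic, hr, Tai), (38, Echo, Eve, cs, Wes), (38, Echo, Eve, rd, Kim), (38, Echo, Eve, x3, Xia), (38, Orion, Wes, cs, Wes), (38, Orion, Wes, rd, Kim), (38, Orion, Wes, x3, Xia), (39, Echo, Yan, p1, Wes), (6, Helix, Dee, eng, Ivy), (6, Helix, Dee, fin, Ada), (6, Helix, Dee, fin, Ivy), (6, Helix, Dee, k1, Eve), (6, Vega, Bo, eng, Ivy), (6, Vega, Bo, fin, Ada), (6, Vega, Bo, fin, Ivy), (6, Vega, Bo, k1, Eve)}
(Loan ⋈ Book) ⋈ Member (natural join on mid): {(38, Echo, Eve, cs, Wes, 10), (38, Echo, Eve, cs, Wes, 6), (38, Echo, Eve, rd, Kim, 10), (38, Echo, Eve, rd, Kim, 6), (38, Echo, Eve, x3, Xia, 10), (38, Echo, Eve, x3, Xia, 6), (38, Orion, Wes, cs, Wes, 10), (38, Orion, Wes, cs, Wes, 6), (38, Orion, Wes, rd, Kim, 10), (38, Orion, Wes, rd, Kim, 6), (38, Orion, Wes, x3, Xia, 10), (38, Orion, Wes, x3, Xia, 6), (39, Echo, Yan, p1, Wes, 3), (6, Helix, Dee, eng, Ivy, 3), (6, Helix, Dee, fin, Ada, 3), (6, Helix, Dee, fin, Ivy, 3), (6, Helix, Dee, k1, Eve, 3), (6, Vega, Bo, eng, Ivy, 3), (6, Vega, Bo, fin, Ada, 3), (6, Vega, Bo, fin, Ivy, 3), (6, Vega, Bo, k1, Eve, 3)}
Selection title != Orion: {(38, Echo, Eve, cs, Wes, 10), (38, Echo, Eve, cs, Wes, 6), (38, Echo, Eve, rd, Kim, 10), (38, Echo, Eve, rd, Kim, 6), (38, Echo, Eve, x3, Xia, 10), (38, Echo, Eve, x3, Xia, 6), (39, Echo, Yan, p1, Wes, 3), (6, Helix, Dee, eng, Ivy, 3), (6, Helix, Dee, fin, Ada, 3), (6, Helix, Dee, fin, Ivy, 3), (6, Helix, Dee, k1, Eve, 3), (6, Vega, Bo, eng, Ivy, 3), (6, Vega, Bo, fin, Ada, 3), (6, Vega, Bo, fin, Ivy, 3), (6, Vega, Bo, k1, Eve, 3)}
Keep only column(s) aid, aname, title, genre, mname: {(10, Eve, Echo, cs, Wes), (10, Eve, Echo, rd, Kim), (10, Eve, Echo, x3, Xia), (3, Bo, Vega, eng, Ivy), (3, Bo, Vega, fin, Ada), (3, Bo, Vega, fin, Ivy), (3, Bo, Vega, k1, Eve), (3, Dee, Helix, eng, Ivy), (3, Dee, Helix, fin, Ada), (3, Dee, Helix, fin, Ivy), (3, Dee, Helix, k1, Eve), (3, Yan, Echo, p1, Wes), (6, Eve, Echo, cs, Wes), (6, Eve, Echo, rd, Kim), (6, Eve, Echo, x3, Xia)}
Selection mname != Xia: {(10, Eve, Echo, cs, Wes), (10, Eve, Echo, rd, Kim), (3, Bo, Vega, eng, Ivy), (3, Bo, Vega, fin, Ada), (3, Bo, Vega, fin, Ivy), (3, Bo, Vega, k1, Eve), (3, Dee, Helix, eng, Ivy), (3, Dee, Helix, fin, Ada), (3, Dee, Helix, fin, Ivy), (3, Dee, Helix, k1, Eve), (3, Yan, Echo, p1, Wes), (6, Eve, Echo, cs, Wes), (6, Eve, Echo, rd, Kim)}
Keep only column(s) aid, genre (5 duplicate(s) eliminated): {(10, cs), (10, rd), (3, eng), (3, fin), (3, k1), (3, p1), (6, cs), (6, rd)}

{(10, cs), (10, rd), (3, eng), (3, fin), (3, k1), (3, p1), (6, cs), (6, rd)}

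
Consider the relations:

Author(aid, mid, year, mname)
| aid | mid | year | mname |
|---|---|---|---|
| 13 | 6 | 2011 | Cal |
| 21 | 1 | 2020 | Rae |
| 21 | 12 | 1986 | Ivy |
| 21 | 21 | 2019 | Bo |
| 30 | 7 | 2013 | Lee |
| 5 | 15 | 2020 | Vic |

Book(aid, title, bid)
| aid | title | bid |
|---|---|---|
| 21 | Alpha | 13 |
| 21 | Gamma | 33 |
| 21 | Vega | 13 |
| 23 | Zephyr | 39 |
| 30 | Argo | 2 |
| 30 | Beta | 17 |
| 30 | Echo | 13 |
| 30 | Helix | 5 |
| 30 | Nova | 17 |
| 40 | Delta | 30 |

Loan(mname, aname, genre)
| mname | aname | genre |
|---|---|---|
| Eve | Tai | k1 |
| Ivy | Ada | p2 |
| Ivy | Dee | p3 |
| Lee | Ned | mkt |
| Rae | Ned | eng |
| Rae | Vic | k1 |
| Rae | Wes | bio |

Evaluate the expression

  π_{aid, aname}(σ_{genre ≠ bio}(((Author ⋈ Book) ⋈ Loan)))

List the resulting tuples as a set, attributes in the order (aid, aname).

Author ⋈ Book (natural join on aid): {(21, 1, 2020, Rae, Alpha, 13), (21, 1, 2020, Rae, Gamma, 33), (21, 1, 2020, Rae, Vega, 13), (21, 12, 1986, Ivy, Alpha, 13), (21, 12, 1986, Ivy, Gamma, 33), (21, 12, 1986, Ivy, Vega, 13), (21, 21, 2019, Bo, Alpha, 13), (21, 21, 2019, Bo, Gamma, 33), (21, 21, 2019, Bo, Vega, 13), (30, 7, 2013, Lee, Argo, 2), (30, 7, 2013, Lee, Beta, 17), (30, 7, 2013, Lee, Echo, 13), (30, 7, 2013, Lee, Helix, 5), (30, 7, 2013, Lee, Nova, 17)}
(Author ⋈ Book) ⋈ Loan (natural join on mname): {(21, 1, 2020, Rae, Alpha, 13, Ned, eng), (21, 1, 2020, Rae, Alpha, 13, Vic, k1), (21, 1, 2020, Rae, Alpha, 13, Wes, bio), (21, 1, 2020, Rae, Gamma, 33, Ned, eng), (21, 1, 2020, Rae, Gamma, 33, Vic, k1), (21, 1, 2020, Rae, Gamma, 33, Wes, bio), (21, 1, 2020, Rae, Vega, 13, Ned, eng), (21, 1, 2020, Rae, Vega, 13, Vic, k1), (21, 1, 2020, Rae, Vega, 13, Wes, bio), (21, 12, 1986, Ivy, Alpha, 13, Ada, p2), (21, 12, 1986, Ivy, Alpha, 13, Dee, p3), (21, 12, 1986, Ivy, Gamma, 33, Ada, p2), (21, 12, 1986, Ivy, Gamma, 33, Dee, p3), (21, 12, 1986, Ivy, Vega, 13, Ada, p2), (21, 12, 1986, Ivy, Vega, 13, Dee, p3), (30, 7, 2013, Lee, Argo, 2, Ned, mkt), (30, 7, 2013, Lee, Beta, 17, Ned, mkt), (30, 7, 2013, Lee, Echo, 13, Ned, mkt), (30, 7, 2013, Lee, Helix, 5, Ned, mkt), (30, 7, 2013, Lee, Nova, 17, Ned, mkt)}
Selection genre ≠ bio: {(21, 1, 2020, Rae, Alpha, 13, Ned, eng), (21, 1, 2020, Rae, Alpha, 13, Vic, k1), (21, 1, 2020, Rae, Gamma, 33, Ned, eng), (21, 1, 2020, Rae, Gamma, 33, Vic, k1), (21, 1, 2020, Rae, Vega, 13, Ned, eng), (21, 1, 2020, Rae, Vega, 13, Vic, k1), (21, 12, 1986, Ivy, Alpha, 13, Ada, p2), (21, 12, 1986, Ivy, Alpha, 13, Dee, p3), (21, 12, 1986, Ivy, Gamma, 33, Ada, p2), (21, 12, 1986, Ivy, Gamma, 33, Dee, p3), (21, 12, 1986, Ivy, Vega, 13, Ada, p2), (21, 12, 1986, Ivy, Vega, 13, Dee, p3), (30, 7, 2013, Lee, Argo, 2, Ned, mkt), (30, 7, 2013, Lee, Beta, 17, Ned, mkt), (30, 7, 2013, Lee, Echo, 13, Ned, mkt), (30, 7, 2013, Lee, Helix, 5, Ned, mkt), (30, 7, 2013, Lee, Nova, 17, Ned, mkt)}
π_{aid, aname} gives {(21, Ada), (21, Dee), (21, Ned), (21, Vic), (30, Ned)} (12 duplicate(s) eliminated).

{(21, Ada), (21, Dee), (21, Ned), (21, Vic), (30, Ned)}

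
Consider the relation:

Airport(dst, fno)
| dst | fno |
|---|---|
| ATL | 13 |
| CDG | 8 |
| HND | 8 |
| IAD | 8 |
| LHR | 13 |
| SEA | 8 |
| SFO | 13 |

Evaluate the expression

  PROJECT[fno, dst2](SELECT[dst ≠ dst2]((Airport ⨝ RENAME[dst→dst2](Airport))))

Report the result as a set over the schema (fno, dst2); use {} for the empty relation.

ρ[dst→dst2]: schema becomes (dst2, fno); tuples unchanged.
Joining Airport and RENAME[dst→dst2](Airport) on fno yields {(ATL, 13, ATL), (ATL, 13, LHR), (ATL, 13, SFO), (CDG, 8, CDG), (CDG, 8, HND), (CDG, 8, IAD), (CDG, 8, SEA), (HND, 8, CDG), (HND, 8, HND), (HND, 8, IAD), (HND, 8, SEA), (IAD, 8, CDG), (IAD, 8, HND), (IAD, 8, IAD), (IAD, 8, SEA), (LHR, 13, ATL), (LHR, 13, LHR), (LHR, 13, SFO), (SEA, 8, CDG), (SEA, 8, HND), (SEA, 8, IAD), (SEA, 8, SEA), (SFO, 13, ATL), (SFO, 13, LHR), (SFO, 13, SFO)}.
σ[dst ≠ dst2]: keep tuples satisfying dst ≠ dst2 → {(ATL, 13, LHR), (ATL, 13, SFO), (CDG, 8, HND), (CDG, 8, IAD), (CDG, 8, SEA), (HND, 8, CDG), (HND, 8, IAD), (HND, 8, SEA), (IAD, 8, CDG), (IAD, 8, HND), (IAD, 8, SEA), (LHR, 13, ATL), (LHR, 13, SFO), (SEA, 8, CDG), (SEA, 8, HND), (SEA, 8, IAD), (SFO, 13, ATL), (SFO, 13, LHR)}
π_{fno, dst2} gives {(13, ATL), (13, LHR), (13, SFO), (8, CDG), (8, HND), (8, IAD), (8, SEA)} (11 duplicate(s) eliminated).

{(13, ATL), (13, LHR), (13, SFO), (8, CDG), (8, HND), (8, IAD), (8, SEA)}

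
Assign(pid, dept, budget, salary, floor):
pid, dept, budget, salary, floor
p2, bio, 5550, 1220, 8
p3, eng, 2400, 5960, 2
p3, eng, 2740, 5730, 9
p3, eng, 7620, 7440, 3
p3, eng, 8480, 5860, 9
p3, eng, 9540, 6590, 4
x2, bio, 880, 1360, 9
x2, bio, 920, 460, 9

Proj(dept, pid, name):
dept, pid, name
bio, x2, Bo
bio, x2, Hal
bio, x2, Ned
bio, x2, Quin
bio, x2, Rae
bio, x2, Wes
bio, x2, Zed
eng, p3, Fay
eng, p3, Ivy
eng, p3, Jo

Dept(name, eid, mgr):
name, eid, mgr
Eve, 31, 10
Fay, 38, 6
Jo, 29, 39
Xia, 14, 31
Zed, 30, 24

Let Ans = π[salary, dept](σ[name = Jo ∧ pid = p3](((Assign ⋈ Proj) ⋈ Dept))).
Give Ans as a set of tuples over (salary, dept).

{(5730, eng), (5860, eng), (5960, eng), (6590, eng), (7440, eng)}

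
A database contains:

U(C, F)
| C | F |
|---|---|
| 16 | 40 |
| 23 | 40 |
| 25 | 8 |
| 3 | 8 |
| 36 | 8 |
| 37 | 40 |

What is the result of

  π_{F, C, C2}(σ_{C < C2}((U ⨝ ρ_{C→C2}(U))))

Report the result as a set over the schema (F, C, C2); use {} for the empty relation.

{(40, 16, 23), (40, 16, 37), (40, 23, 37), (8, 25, 36), (8, 3, 25), (8, 3, 36)}

ρ[C→C2]: schema becomes (C2, F); tuples unchanged.
Natural join on F: {(16, 40, 16), (16, 40, 23), (16, 40, 37), (23, 40, 16), (23, 40, 23), (23, 40, 37), (25, 8, 25), (25, 8, 3), (25, 8, 36), (3, 8, 25), (3, 8, 3), (3, 8, 36), (36, 8, 25), (36, 8, 3), (36, 8, 36), (37, 40, 16), (37, 40, 23), (37, 40, 37)}
σ[C < C2]: keep tuples satisfying C < C2 → {(16, 40, 23), (16, 40, 37), (23, 40, 37), (25, 8, 36), (3, 8, 25), (3, 8, 36)}
π_{F, C, C2} gives {(40, 16, 23), (40, 16, 37), (40, 23, 37), (8, 25, 36), (8, 3, 25), (8, 3, 36)}.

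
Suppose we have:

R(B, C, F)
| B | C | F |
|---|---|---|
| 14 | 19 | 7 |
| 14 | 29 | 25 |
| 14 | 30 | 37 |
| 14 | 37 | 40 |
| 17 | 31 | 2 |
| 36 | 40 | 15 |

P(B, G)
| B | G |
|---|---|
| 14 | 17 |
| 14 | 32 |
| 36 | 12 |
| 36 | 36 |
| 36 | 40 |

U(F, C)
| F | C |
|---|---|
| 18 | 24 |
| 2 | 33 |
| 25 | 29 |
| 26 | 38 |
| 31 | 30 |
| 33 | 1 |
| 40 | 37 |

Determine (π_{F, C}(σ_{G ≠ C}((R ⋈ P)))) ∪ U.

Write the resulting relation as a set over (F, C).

Natural join on B: {(14, 19, 7, 17), (14, 19, 7, 32), (14, 29, 25, 17), (14, 29, 25, 32), (14, 30, 37, 17), (14, 30, 37, 32), (14, 37, 40, 17), (14, 37, 40, 32), (36, 40, 15, 12), (36, 40, 15, 36), (36, 40, 15, 40)}
Apply σ_{G ≠ C}; surviving tuples: {(14, 19, 7, 17), (14, 19, 7, 32), (14, 29, 25, 17), (14, 29, 25, 32), (14, 30, 37, 17), (14, 30, 37, 32), (14, 37, 40, 17), (14, 37, 40, 32), (36, 40, 15, 12), (36, 40, 15, 36)}
π[F, C]: project onto (F, C) (5 duplicate(s) eliminated) → {(15, 40), (25, 29), (37, 30), (40, 37), (7, 19)}
Taking the union: {(15, 40), (18, 24), (2, 33), (25, 29), (26, 38), (31, 30), (33, 1), (37, 30), (40, 37), (7, 19)}

{(15, 40), (18, 24), (2, 33), (25, 29), (26, 38), (31, 30), (33, 1), (37, 30), (40, 37), (7, 19)}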